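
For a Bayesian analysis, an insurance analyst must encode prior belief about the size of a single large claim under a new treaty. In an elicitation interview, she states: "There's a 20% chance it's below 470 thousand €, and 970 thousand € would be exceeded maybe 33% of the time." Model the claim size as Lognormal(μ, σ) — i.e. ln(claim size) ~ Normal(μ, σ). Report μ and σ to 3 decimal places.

μ ≈ 6.629, σ ≈ 0.565

If T ~ Lognormal(μ,σ) then ln T ~ Normal(μ,σ), so the p-quantile of ln T is μ + z_p·σ.
ln(470) = 6.153 and ln(970) = 6.877; z_{0.2} = -0.8416, z_{0.67} = 0.4399.
σ = (6.877 − 6.153)/(0.4399 − (-0.8416)) = 0.565.
μ = 6.153 − (-0.8416)·0.565 = 6.629.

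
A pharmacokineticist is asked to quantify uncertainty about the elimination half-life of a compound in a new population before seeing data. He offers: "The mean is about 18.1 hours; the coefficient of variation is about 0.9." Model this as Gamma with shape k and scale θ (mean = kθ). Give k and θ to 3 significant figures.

For Gamma(k, scale θ): mean = kθ, variance = kθ², so CV = 1/√k.
CV = 0.9, hence k = 1/CV² = 1.23.
Then θ = mean/k = 18.1/1.23 = 14.7.

k ≈ 1.23, θ ≈ 14.7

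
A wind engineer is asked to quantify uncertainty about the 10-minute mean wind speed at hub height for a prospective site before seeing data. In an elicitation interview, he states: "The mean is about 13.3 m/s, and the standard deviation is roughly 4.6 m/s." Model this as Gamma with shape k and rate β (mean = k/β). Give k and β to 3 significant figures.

k ≈ 8.36, β ≈ 0.629

For Gamma(k, rate β): mean = k/β, variance = k/β², so CV = 1/√k.
CV = SD/mean = 4.6/13.3 = 0.3459, hence k = 1/CV² = 8.36.
Then β = k/mean = 8.36/13.3 = 0.629.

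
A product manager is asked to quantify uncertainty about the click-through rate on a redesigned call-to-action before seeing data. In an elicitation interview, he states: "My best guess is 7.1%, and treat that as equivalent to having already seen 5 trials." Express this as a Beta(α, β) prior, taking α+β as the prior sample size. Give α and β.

α = 0.355, β = 4.645

Under the effective-sample-size interpretation, Beta(α, β) has prior mean α/(α+β) and prior sample size α+β.
So α+β = 5 and α/(α+β) = 0.071, giving α = 0.071·5 = 0.355 and β = 5 − 0.355 = 4.645.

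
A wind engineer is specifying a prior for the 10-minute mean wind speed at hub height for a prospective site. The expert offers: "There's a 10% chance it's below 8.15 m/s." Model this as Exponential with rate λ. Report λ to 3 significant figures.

P(T < 8.15) = 1 − e^(−λ·8.15) = 0.1, so λ = −ln(1−0.1)/8.15 = −ln(0.9)/8.15 = 0.0129.

λ ≈ 0.0129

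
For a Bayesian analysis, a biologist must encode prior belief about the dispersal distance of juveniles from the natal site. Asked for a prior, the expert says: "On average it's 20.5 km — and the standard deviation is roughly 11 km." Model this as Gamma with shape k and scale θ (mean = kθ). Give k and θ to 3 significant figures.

For Gamma(k, scale θ): mean = kθ, variance = kθ², so CV = 1/√k.
CV = SD/mean = 11/20.5 = 0.5366, hence k = 1/CV² = 3.47.
Then θ = mean/k = 20.5/3.47 = 5.9.

k ≈ 3.47, θ ≈ 5.9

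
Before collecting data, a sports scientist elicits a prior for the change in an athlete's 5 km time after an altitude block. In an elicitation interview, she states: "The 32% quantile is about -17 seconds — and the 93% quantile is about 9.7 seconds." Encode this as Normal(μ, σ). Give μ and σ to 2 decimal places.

For Normal(μ,σ), the p-quantile is μ + z_p·σ. Here z_{0.32} = -0.4677, z_{0.93} = 1.476.
So -17 = μ − 0.4677σ and 9.7 = μ + 1.476σ.
Subtracting: σ = (9.7 − -17)/(1.476 − (-0.4677)) = 13.74.
Then μ = -17 − (-0.4677)·13.74 = -10.57.

μ = -10.57, σ = 13.74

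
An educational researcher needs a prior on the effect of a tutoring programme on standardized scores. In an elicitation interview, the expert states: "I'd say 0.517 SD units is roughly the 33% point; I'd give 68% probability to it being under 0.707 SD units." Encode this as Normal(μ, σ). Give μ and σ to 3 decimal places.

The p-quantile of Normal(μ,σ) is μ + z_p·σ, with z_{0.33} = -0.4399 and z_{0.68} = 0.4677.
Eliminate σ: μ = (z₂·x₁ − z₁·x₂)/(z₂ − z₁) = (0.4677·0.517 − (-0.4399)·0.707)/0.9076 = 0.609.
Then σ = (x₂ − x₁)/(z₂ − z₁) = (0.707 − 0.517)/0.9076 = 0.209.

μ = 0.609, σ = 0.209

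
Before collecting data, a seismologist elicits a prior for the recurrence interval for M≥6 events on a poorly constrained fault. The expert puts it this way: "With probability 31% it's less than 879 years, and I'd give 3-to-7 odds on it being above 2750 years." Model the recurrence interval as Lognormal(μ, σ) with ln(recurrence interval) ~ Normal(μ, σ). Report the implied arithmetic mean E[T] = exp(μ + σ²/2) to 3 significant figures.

If T ~ Lognormal(μ,σ) then ln T ~ Normal(μ,σ), so the p-quantile of ln T is μ + z_p·σ.
ln(879) = 6.779 and ln(2750) = 7.919; z_{0.31} = -0.4959, z_{0.7} = 0.5244.
σ = (7.919 − 6.779)/(0.5244 − (-0.4959)) = 1.118.
μ = 6.779 − (-0.4959)·1.118 = 7.333.
E[T] = exp(μ + σ²/2) = exp(7.333 + 0.6249) = 2860 years.

E[T] ≈ 2860 years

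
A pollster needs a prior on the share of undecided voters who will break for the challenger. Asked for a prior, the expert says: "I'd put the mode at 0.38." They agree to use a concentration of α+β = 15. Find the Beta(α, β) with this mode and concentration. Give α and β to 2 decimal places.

For α,β > 1 the Beta mode is (α−1)/(α+β−2). With α+β = 15, the mode is (α−1)/13.
Set (α−1)/13 = 0.38 → α = 1 + 0.38·13 = 5.94.
β = 15 − α = 9.06.

α = 5.94, β = 9.06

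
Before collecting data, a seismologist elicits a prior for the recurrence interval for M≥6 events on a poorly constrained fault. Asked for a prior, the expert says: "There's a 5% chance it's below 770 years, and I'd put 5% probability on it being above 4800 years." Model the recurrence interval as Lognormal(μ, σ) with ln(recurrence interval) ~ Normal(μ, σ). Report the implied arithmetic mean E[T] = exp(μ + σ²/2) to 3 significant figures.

E[T] ≈ 2240 years

If T ~ Lognormal(μ,σ) then ln T ~ Normal(μ,σ), so the p-quantile of ln T is μ + z_p·σ.
ln(770) = 6.646 and ln(4800) = 8.476; z_{0.05} = -1.645, z_{0.95} = 1.645.
σ = (8.476 − 6.646)/(1.645 − (-1.645)) = 0.556.
μ = 6.646 − (-1.645)·0.556 = 7.561.
E[T] = exp(μ + σ²/2) = exp(7.561 + 0.1547) = 2240 years.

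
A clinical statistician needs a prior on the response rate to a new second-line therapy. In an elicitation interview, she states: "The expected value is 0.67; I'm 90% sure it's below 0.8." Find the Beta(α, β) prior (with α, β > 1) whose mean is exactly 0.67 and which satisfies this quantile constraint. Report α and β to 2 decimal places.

With mean 0.67 fixed, write α = 0.67s, β = 0.33s where s = α+β.
Need P(θ < 0.8) = 0.9 under Beta(0.67s, 0.33s). Normal approximation: (q−m)/√(m(1−m)/s) ≈ z_{0.9} = 1.28, so s ≈ 0.67·0.33·(1.28)²/(0.8−0.67)² = 21.5.
At s = 21.5: P(θ<0.8) ≈ 0.910. Adjusting to match 0.9 gives s ≈ 19.73.
So α = 0.67·19.73 ≈ 13.22, β = 0.33·19.73 ≈ 6.51.

α ≈ 13.22, β ≈ 6.51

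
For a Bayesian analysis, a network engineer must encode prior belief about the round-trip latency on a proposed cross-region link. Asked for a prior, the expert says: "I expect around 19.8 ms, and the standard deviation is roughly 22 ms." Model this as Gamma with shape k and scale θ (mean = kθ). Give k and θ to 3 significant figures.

k ≈ 0.81, θ ≈ 24.4

For Gamma(k, scale θ): mean = kθ, variance = kθ², so CV = 1/√k.
CV = SD/mean = 22/19.8 = 1.111, hence k = 1/CV² = 0.81.
Then θ = mean/k = 19.8/0.81 = 24.4.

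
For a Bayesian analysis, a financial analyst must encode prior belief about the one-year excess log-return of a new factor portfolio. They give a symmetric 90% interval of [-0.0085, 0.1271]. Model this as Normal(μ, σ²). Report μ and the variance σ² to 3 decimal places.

μ = 0.059, σ² = 0.002

A symmetric 90% interval runs μ ± z·σ with z = 1.645.
Half-width = 0.0678, so σ = 0.0678/1.645 = 0.0412 and σ² = 0.002.
μ is the interval midpoint, 0.059.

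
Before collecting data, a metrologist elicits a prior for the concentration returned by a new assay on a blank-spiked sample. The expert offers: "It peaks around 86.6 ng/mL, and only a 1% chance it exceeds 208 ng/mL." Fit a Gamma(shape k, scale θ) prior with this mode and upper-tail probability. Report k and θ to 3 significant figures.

k ≈ 7.17, θ ≈ 14

Gamma(k,θ) with k>1 has mode (k−1)θ, so θ = 86.6/(k−1).
Need P(X < 208) = 0.99 with θ tied to k this way. Start at k = 2, θ = 86.6: P(X<208) ≈ 0.692.
Too low — raise k to concentrate. Iterating converges to k ≈ 7.17.
Then θ = 86.6/(7.17−1) ≈ 14.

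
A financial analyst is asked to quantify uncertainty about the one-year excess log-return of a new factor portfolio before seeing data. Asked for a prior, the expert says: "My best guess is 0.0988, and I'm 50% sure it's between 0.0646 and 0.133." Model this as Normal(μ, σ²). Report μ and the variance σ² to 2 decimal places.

μ = 0.10, σ² = 0.00

A symmetric 50% interval runs μ ± z·σ with z = 0.6745.
Half-width = 0.0342, so σ = 0.0342/0.6745 = 0.051 and σ² = 0.00.
μ is the stated best guess, 0.10.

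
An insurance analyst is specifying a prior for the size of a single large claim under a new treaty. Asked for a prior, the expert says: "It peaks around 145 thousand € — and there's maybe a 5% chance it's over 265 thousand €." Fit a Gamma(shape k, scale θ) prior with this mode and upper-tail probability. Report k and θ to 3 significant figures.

Gamma(k,θ) with k>1 has mode (k−1)θ, so θ = 145/(k−1).
Need P(X < 265) = 0.95 with θ tied to k this way. Start at k = 2, θ = 145: P(X<265) ≈ 0.545.
Too low — raise k to concentrate. Iterating converges to k ≈ 8.66.
Then θ = 145/(8.66−1) ≈ 18.9.

k ≈ 8.66, θ ≈ 18.9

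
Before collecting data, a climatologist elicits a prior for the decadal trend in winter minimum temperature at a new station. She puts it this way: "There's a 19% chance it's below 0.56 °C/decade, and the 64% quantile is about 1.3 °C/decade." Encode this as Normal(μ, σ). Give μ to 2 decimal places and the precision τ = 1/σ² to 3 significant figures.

μ = 1.09, τ = 2.79

The p-quantile of Normal(μ,σ) is μ + z_p·σ, with z_{0.19} = -0.8779 and z_{0.64} = 0.3585.
Eliminate σ: μ = (z₂·x₁ − z₁·x₂)/(z₂ − z₁) = (0.3585·0.56 − (-0.8779)·1.3)/1.236 = 1.09.
Then σ = (x₂ − x₁)/(z₂ − z₁) = (1.3 − 0.56)/1.236 = 0.60.
Precision τ = 1/σ² = 1/0.5985² = 2.79.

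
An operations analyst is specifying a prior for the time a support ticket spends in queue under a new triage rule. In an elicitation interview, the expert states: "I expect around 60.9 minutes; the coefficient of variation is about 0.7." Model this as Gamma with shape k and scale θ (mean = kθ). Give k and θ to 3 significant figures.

k ≈ 2.04, θ ≈ 29.8

For Gamma(k, scale θ): mean = kθ, variance = kθ², so CV = 1/√k.
CV = 0.7, hence k = 1/CV² = 2.04.
Then θ = mean/k = 60.9/2.04 = 29.8.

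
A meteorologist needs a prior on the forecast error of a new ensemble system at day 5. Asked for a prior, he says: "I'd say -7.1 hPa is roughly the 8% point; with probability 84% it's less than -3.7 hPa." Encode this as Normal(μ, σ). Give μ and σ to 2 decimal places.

The p-quantile of Normal(μ,σ) is μ + z_p·σ, with z_{0.08} = -1.405 and z_{0.84} = 0.9945.
Eliminate σ: μ = (z₂·x₁ − z₁·x₂)/(z₂ − z₁) = (0.9945·-7.1 − (-1.405)·-3.7)/2.4 = -5.11.
Then σ = (x₂ − x₁)/(z₂ − z₁) = (-3.7 − -7.1)/2.4 = 1.42.

μ = -5.11, σ = 1.42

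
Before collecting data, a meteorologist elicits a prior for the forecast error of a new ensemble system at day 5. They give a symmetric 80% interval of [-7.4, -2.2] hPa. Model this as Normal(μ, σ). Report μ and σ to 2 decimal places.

A symmetric 80% interval runs μ ± z·σ with z = 1.282.
Half-width = 2.6, so σ = 2.6/1.282 = 2.03.
μ is the interval midpoint, -4.80.

μ = -4.80, σ = 2.03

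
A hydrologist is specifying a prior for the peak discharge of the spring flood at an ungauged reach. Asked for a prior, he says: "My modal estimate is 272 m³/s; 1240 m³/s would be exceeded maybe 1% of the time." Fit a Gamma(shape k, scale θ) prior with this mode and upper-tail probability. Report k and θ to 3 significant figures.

Gamma(k,θ) with k>1 has mode (k−1)θ, so θ = 272/(k−1).
Need P(X < 1240) = 0.99 with θ tied to k this way. Start at k = 2, θ = 272: P(X<1240) ≈ 0.942.
Too low — raise k to concentrate. Iterating converges to k ≈ 2.75.
Then θ = 272/(2.75−1) ≈ 155.

k ≈ 2.75, θ ≈ 155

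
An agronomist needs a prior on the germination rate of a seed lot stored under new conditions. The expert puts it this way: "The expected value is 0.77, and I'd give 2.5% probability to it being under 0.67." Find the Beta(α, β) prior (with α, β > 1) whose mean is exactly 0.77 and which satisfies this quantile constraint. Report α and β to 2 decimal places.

α ≈ 58.83, β ≈ 17.57

With mean 0.77 fixed, write α = 0.77s, β = 0.23s where s = α+β.
Need P(θ < 0.67) = 0.025 under Beta(0.77s, 0.23s). Normal approximation: (q−m)/√(m(1−m)/s) ≈ z_{0.025} = -1.96, so s ≈ 0.77·0.23·(-1.96)²/(0.67−0.77)² = 68.0.
At s = 68.0: P(θ<0.67) ≈ 0.032. Adjusting to match 0.025 gives s ≈ 76.41.
So α = 0.77·76.41 ≈ 58.83, β = 0.23·76.41 ≈ 17.57.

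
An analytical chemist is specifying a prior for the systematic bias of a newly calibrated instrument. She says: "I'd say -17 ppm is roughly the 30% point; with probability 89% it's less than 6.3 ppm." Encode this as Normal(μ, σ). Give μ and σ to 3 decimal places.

μ = -10.022, σ = 13.307

For Normal(μ,σ), the p-quantile is μ + z_p·σ. Here z_{0.3} = -0.5244, z_{0.89} = 1.227.
So -17 = μ − 0.5244σ and 6.3 = μ + 1.227σ.
Subtracting: σ = (6.3 − -17)/(1.227 − (-0.5244)) = 13.307.
Then μ = -17 − (-0.5244)·13.307 = -10.022.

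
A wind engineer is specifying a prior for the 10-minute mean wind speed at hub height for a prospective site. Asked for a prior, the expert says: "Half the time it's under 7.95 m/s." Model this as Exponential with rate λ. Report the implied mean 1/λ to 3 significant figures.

Exponential median = ln 2 / λ, so λ = ln 2 / 7.95 = 0.0872.
Mean = 1/λ = 11.5 m/s.

mean ≈ 11.5 m/s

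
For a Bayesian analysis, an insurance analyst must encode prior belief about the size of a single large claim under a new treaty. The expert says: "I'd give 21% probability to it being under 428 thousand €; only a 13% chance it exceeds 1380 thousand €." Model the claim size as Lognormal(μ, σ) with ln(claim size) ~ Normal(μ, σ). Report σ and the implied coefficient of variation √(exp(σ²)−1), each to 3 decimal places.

If T ~ Lognormal(μ,σ) then ln T ~ Normal(μ,σ), so the p-quantile of ln T is μ + z_p·σ.
ln(428) = 6.059 and ln(1380) = 7.23; z_{0.21} = -0.8064, z_{0.87} = 1.126.
σ = (7.23 − 6.059)/(1.126 − (-0.8064)) = 0.606.
μ = 6.059 − (-0.8064)·0.606 = 6.548.
CV = √(exp(σ²)−1) = √(exp(0.3669)−1) = 0.666.

σ ≈ 0.606, CV ≈ 0.666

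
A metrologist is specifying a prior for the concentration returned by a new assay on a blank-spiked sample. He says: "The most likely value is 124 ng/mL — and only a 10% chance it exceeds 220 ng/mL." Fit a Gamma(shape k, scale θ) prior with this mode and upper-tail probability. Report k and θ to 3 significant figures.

k ≈ 6.78, θ ≈ 21.4

Gamma(k,θ) with k>1 has mode (k−1)θ, so θ = 124/(k−1).
Need P(X < 220) = 0.9 with θ tied to k this way. Start at k = 2, θ = 124: P(X<220) ≈ 0.529.
Too low — raise k to concentrate. Iterating converges to k ≈ 6.78.
Then θ = 124/(6.78−1) ≈ 21.4.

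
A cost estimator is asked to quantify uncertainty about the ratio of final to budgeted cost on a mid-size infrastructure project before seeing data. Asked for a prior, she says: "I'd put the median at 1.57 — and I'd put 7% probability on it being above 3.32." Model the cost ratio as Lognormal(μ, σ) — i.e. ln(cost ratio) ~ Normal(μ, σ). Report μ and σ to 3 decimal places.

μ ≈ 0.451, σ ≈ 0.507

If T ~ Lognormal(μ,σ) then ln T ~ Normal(μ,σ), so the p-quantile of ln T is μ + z_p·σ.
ln(1.57) = 0.4511 and ln(3.32) = 1.2; z_{0.5} = 0, z_{0.93} = 1.476.
σ = (1.2 − 0.4511)/(1.476 − (0)) = 0.507.
μ = 0.4511 − (0)·0.507 = 0.451.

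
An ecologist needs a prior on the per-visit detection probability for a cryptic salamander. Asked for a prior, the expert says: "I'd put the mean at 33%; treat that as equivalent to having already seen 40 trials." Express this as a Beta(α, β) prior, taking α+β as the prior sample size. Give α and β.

Under the effective-sample-size interpretation, Beta(α, β) has prior mean α/(α+β) and prior sample size α+β.
So α+β = 40 and α/(α+β) = 0.33, giving α = 0.33·40 = 13.2 and β = 40 − 13.2 = 26.8.

α = 13.2, β = 26.8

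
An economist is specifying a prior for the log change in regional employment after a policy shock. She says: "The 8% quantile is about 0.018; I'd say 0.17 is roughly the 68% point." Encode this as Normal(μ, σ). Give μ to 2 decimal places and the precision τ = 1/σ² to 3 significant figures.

The p-quantile of Normal(μ,σ) is μ + z_p·σ, with z_{0.08} = -1.405 and z_{0.68} = 0.4677.
Eliminate σ: μ = (z₂·x₁ − z₁·x₂)/(z₂ − z₁) = (0.4677·0.018 − (-1.405)·0.17)/1.873 = 0.13.
Then σ = (x₂ − x₁)/(z₂ − z₁) = (0.17 − 0.018)/1.873 = 0.08.
Precision τ = 1/σ² = 1/0.08116² = 152.

μ = 0.13, τ = 152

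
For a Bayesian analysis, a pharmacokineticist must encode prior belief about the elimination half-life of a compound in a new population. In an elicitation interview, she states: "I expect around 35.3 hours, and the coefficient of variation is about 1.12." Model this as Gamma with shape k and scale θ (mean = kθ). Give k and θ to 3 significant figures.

For Gamma(k, scale θ): mean = kθ, variance = kθ², so CV = 1/√k.
CV = 1.12, hence k = 1/CV² = 0.797.
Then θ = mean/k = 35.3/0.797 = 44.3.

k ≈ 0.797, θ ≈ 44.3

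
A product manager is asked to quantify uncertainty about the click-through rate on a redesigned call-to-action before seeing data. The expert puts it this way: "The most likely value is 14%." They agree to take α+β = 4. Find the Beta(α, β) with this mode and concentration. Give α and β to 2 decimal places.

For α,β > 1 the Beta mode is (α−1)/(α+β−2). With α+β = 4, the mode is (α−1)/2.
Set (α−1)/2 = 0.14 → α = 1 + 0.14·2 = 1.28.
β = 4 − α = 2.72.

α = 1.28, β = 2.72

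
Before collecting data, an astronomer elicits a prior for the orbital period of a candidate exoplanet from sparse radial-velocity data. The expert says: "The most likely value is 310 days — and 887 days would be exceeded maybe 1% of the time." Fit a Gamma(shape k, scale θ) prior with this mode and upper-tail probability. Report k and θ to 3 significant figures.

k ≈ 5.12, θ ≈ 75.3

Gamma(k,θ) with k>1 has mode (k−1)θ, so θ = 310/(k−1).
Need P(X < 887) = 0.99 with θ tied to k this way. Start at k = 2, θ = 310: P(X<887) ≈ 0.779.
Too low — raise k to concentrate. Iterating converges to k ≈ 5.12.
Then θ = 310/(5.12−1) ≈ 75.3.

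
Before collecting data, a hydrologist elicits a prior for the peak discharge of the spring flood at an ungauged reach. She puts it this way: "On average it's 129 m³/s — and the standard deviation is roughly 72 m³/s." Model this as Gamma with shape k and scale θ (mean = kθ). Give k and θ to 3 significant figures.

For Gamma(k, scale θ): mean = kθ, variance = kθ², so CV = 1/√k.
CV = SD/mean = 72/129 = 0.5581, hence k = 1/CV² = 3.21.
Then θ = mean/k = 129/3.21 = 40.2.

k ≈ 3.21, θ ≈ 40.2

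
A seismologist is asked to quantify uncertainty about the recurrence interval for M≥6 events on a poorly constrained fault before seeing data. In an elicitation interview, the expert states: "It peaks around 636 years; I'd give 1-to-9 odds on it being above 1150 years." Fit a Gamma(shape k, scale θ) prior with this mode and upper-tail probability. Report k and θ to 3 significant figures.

Gamma(k,θ) with k>1 has mode (k−1)θ, so θ = 636/(k−1).
Need P(X < 1150) = 0.9 with θ tied to k this way. Start at k = 2, θ = 636: P(X<1150) ≈ 0.540.
Too low — raise k to concentrate. Iterating converges to k ≈ 6.43.
Then θ = 636/(6.43−1) ≈ 117.

k ≈ 6.43, θ ≈ 117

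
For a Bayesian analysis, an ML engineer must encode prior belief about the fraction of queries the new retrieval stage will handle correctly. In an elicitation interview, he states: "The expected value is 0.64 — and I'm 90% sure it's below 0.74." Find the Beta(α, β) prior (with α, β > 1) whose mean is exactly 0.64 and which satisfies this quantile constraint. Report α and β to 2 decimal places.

With mean 0.64 fixed, write α = 0.64s, β = 0.36s where s = α+β.
Need P(θ < 0.74) = 0.9 under Beta(0.64s, 0.36s). Normal approximation: (q−m)/√(m(1−m)/s) ≈ z_{0.9} = 1.28, so s ≈ 0.64·0.36·(1.28)²/(0.74−0.64)² = 37.8.
At s = 37.8: P(θ<0.74) ≈ 0.905. Adjusting to match 0.9 gives s ≈ 36.13.
So α = 0.64·36.13 ≈ 23.12, β = 0.36·36.13 ≈ 13.01.

α ≈ 23.12, β ≈ 13.01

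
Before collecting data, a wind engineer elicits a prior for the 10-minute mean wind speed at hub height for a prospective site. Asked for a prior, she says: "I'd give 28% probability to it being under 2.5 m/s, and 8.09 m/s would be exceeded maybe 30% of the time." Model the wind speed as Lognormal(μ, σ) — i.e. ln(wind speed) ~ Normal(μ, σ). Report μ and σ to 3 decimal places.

μ ≈ 1.534, σ ≈ 1.061

If T ~ Lognormal(μ,σ) then ln T ~ Normal(μ,σ), so the p-quantile of ln T is μ + z_p·σ.
ln(2.5) = 0.9163 and ln(8.09) = 2.091; z_{0.28} = -0.5828, z_{0.7} = 0.5244.
σ = (2.091 − 0.9163)/(0.5244 − (-0.5828)) = 1.061.
μ = 0.9163 − (-0.5828)·1.061 = 1.534.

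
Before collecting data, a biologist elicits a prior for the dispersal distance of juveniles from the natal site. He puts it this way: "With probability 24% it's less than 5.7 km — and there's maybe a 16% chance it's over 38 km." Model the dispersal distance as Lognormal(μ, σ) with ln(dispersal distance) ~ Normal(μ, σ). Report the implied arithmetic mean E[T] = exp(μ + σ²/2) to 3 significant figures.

E[T] ≈ 23.3 km

If T ~ Lognormal(μ,σ) then ln T ~ Normal(μ,σ), so the p-quantile of ln T is μ + z_p·σ.
ln(5.7) = 1.74 and ln(38) = 3.638; z_{0.24} = -0.7063, z_{0.84} = 0.9945.
σ = (3.638 − 1.74)/(0.9945 − (-0.7063)) = 1.115.
μ = 1.74 − (-0.7063)·1.115 = 2.528.
E[T] = exp(μ + σ²/2) = exp(2.528 + 0.6221) = 23.3 km.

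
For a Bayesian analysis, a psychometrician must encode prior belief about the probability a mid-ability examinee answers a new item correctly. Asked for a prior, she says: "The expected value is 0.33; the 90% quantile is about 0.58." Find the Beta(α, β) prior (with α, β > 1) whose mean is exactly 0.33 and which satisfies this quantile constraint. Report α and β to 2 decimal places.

With mean 0.33 fixed, write α = 0.33s, β = 0.67s where s = α+β.
Need P(θ < 0.58) = 0.9 under Beta(0.33s, 0.67s). Normal approximation: (q−m)/√(m(1−m)/s) ≈ z_{0.9} = 1.28, so s ≈ 0.33·0.67·(1.28)²/(0.58−0.33)² = 5.8.
At s = 5.8: P(θ<0.58) ≈ 0.897. Adjusting to match 0.9 gives s ≈ 6.01.
So α = 0.33·6.01 ≈ 1.98, β = 0.67·6.01 ≈ 4.02.

α ≈ 1.98, β ≈ 4.02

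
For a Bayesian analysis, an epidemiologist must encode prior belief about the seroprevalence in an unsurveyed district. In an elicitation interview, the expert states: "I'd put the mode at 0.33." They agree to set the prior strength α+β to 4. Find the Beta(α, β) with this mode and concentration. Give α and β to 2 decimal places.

For α,β > 1 the Beta mode is (α−1)/(α+β−2). With α+β = 4, the mode is (α−1)/2.
Set (α−1)/2 = 0.33 → α = 1 + 0.33·2 = 1.66.
β = 4 − α = 2.34.

α = 1.66, β = 2.34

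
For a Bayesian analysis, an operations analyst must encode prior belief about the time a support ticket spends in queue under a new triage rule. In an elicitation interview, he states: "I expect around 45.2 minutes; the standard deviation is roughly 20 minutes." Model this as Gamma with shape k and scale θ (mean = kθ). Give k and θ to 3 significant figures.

k ≈ 5.11, θ ≈ 8.85

For Gamma(k, scale θ): mean = kθ, variance = kθ², so CV = 1/√k.
CV = SD/mean = 20/45.2 = 0.4425, hence k = 1/CV² = 5.11.
Then θ = mean/k = 45.2/5.11 = 8.85.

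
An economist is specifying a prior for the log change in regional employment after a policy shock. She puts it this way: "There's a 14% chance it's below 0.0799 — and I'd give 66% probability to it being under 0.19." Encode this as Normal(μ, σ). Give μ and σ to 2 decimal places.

μ = 0.16, σ = 0.07

The p-quantile of Normal(μ,σ) is μ + z_p·σ, with z_{0.14} = -1.08 and z_{0.66} = 0.4125.
Eliminate σ: μ = (z₂·x₁ − z₁·x₂)/(z₂ − z₁) = (0.4125·0.0799 − (-1.08)·0.19)/1.493 = 0.16.
Then σ = (x₂ − x₁)/(z₂ − z₁) = (0.19 − 0.0799)/1.493 = 0.07.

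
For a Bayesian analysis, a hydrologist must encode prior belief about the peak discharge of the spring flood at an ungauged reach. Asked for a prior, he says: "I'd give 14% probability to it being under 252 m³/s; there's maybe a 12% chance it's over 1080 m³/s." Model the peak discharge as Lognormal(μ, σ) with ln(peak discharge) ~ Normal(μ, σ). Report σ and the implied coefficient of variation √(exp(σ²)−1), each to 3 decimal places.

σ ≈ 0.645, CV ≈ 0.719

If T ~ Lognormal(μ,σ) then ln T ~ Normal(μ,σ), so the p-quantile of ln T is μ + z_p·σ.
ln(252) = 5.529 and ln(1080) = 6.985; z_{0.14} = -1.08, z_{0.88} = 1.175.
σ = (6.985 − 5.529)/(1.175 − (-1.08)) = 0.645.
μ = 5.529 − (-1.08)·0.645 = 6.227.
CV = √(exp(σ²)−1) = √(exp(0.4164)−1) = 0.719.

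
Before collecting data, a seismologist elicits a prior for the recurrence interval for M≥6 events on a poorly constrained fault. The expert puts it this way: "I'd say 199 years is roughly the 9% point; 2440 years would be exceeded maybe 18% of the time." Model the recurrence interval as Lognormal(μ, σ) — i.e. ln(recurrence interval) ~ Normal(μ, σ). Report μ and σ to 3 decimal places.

μ ≈ 6.783, σ ≈ 1.111

If T ~ Lognormal(μ,σ) then ln T ~ Normal(μ,σ), so the p-quantile of ln T is μ + z_p·σ.
ln(199) = 5.293 and ln(2440) = 7.8; z_{0.09} = -1.341, z_{0.82} = 0.9154.
σ = (7.8 − 5.293)/(0.9154 − (-1.341)) = 1.111.
μ = 5.293 − (-1.341)·1.111 = 6.783.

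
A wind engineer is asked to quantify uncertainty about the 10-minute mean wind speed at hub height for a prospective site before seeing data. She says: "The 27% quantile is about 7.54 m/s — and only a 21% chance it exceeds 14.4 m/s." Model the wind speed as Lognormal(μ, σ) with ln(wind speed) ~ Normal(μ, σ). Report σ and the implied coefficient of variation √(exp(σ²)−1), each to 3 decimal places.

If T ~ Lognormal(μ,σ) then ln T ~ Normal(μ,σ), so the p-quantile of ln T is μ + z_p·σ.
ln(7.54) = 2.02 and ln(14.4) = 2.667; z_{0.27} = -0.6128, z_{0.79} = 0.8064.
σ = (2.667 − 2.02)/(0.8064 − (-0.6128)) = 0.456.
μ = 2.02 − (-0.6128)·0.456 = 2.300.
CV = √(exp(σ²)−1) = √(exp(0.2078)−1) = 0.481.

σ ≈ 0.456, CV ≈ 0.481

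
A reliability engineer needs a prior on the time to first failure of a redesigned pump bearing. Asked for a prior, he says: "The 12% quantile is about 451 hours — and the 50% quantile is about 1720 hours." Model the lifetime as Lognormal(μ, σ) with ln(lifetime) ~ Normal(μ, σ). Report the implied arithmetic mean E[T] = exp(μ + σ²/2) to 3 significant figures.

If T ~ Lognormal(μ,σ) then ln T ~ Normal(μ,σ), so the p-quantile of ln T is μ + z_p·σ.
ln(451) = 6.111 and ln(1720) = 7.45; z_{0.12} = -1.175, z_{0.5} = 0.
σ = (7.45 − 6.111)/(0 − (-1.175)) = 1.139.
μ = 6.111 − (-1.175)·1.139 = 7.450.
E[T] = exp(μ + σ²/2) = exp(7.450 + 0.6490) = 3290 hours.

E[T] ≈ 3290 hours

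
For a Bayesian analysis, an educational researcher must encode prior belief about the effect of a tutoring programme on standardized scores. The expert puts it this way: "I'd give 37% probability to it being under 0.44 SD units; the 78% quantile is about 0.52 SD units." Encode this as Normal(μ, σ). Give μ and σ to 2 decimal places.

The p-quantile of Normal(μ,σ) is μ + z_p·σ, with z_{0.37} = -0.3319 and z_{0.78} = 0.7722.
Eliminate σ: μ = (z₂·x₁ − z₁·x₂)/(z₂ − z₁) = (0.7722·0.44 − (-0.3319)·0.52)/1.104 = 0.46.
Then σ = (x₂ − x₁)/(z₂ − z₁) = (0.52 − 0.44)/1.104 = 0.07.

μ = 0.46, σ = 0.07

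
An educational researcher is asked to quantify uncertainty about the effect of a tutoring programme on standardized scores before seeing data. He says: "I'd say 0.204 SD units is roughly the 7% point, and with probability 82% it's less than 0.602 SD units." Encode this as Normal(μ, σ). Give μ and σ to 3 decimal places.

μ = 0.450, σ = 0.166

For Normal(μ,σ), the p-quantile is μ + z_p·σ. Here z_{0.07} = -1.476, z_{0.82} = 0.9154.
So 0.204 = μ − 1.476σ and 0.602 = μ + 0.9154σ.
Subtracting: σ = (0.602 − 0.204)/(0.9154 − (-1.476)) = 0.166.
Then μ = 0.204 − (-1.476)·0.166 = 0.450.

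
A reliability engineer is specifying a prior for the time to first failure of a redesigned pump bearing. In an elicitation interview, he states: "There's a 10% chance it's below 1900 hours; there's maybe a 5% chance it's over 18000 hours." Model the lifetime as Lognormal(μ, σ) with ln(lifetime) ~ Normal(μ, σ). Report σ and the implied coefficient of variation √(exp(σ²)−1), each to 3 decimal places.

If T ~ Lognormal(μ,σ) then ln T ~ Normal(μ,σ), so the p-quantile of ln T is μ + z_p·σ.
ln(1900) = 7.55 and ln(18000) = 9.798; z_{0.1} = -1.282, z_{0.95} = 1.645.
σ = (9.798 − 7.55)/(1.645 − (-1.282)) = 0.768.
μ = 7.55 − (-1.282)·0.768 = 8.534.
CV = √(exp(σ²)−1) = √(exp(0.5904)−1) = 0.897.

σ ≈ 0.768, CV ≈ 0.897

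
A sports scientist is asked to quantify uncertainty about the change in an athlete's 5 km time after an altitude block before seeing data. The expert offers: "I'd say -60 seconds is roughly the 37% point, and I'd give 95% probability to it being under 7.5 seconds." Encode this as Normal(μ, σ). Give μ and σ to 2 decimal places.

The p-quantile of Normal(μ,σ) is μ + z_p·σ, with z_{0.37} = -0.3319 and z_{0.95} = 1.645.
Eliminate σ: μ = (z₂·x₁ − z₁·x₂)/(z₂ − z₁) = (1.645·-60 − (-0.3319)·7.5)/1.977 = -48.67.
Then σ = (x₂ − x₁)/(z₂ − z₁) = (7.5 − -60)/1.977 = 34.15.

μ = -48.67, σ = 34.15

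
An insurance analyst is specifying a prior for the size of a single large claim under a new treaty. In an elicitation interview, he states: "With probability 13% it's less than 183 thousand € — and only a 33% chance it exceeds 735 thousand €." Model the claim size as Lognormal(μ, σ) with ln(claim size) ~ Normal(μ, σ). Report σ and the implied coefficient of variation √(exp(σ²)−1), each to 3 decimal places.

If T ~ Lognormal(μ,σ) then ln T ~ Normal(μ,σ), so the p-quantile of ln T is μ + z_p·σ.
ln(183) = 5.209 and ln(735) = 6.6; z_{0.13} = -1.126, z_{0.67} = 0.4399.
σ = (6.6 − 5.209)/(0.4399 − (-1.126)) = 0.888.
μ = 5.209 − (-1.126)·0.888 = 6.209.
CV = √(exp(σ²)−1) = √(exp(0.7880)−1) = 1.095.

σ ≈ 0.888, CV ≈ 1.095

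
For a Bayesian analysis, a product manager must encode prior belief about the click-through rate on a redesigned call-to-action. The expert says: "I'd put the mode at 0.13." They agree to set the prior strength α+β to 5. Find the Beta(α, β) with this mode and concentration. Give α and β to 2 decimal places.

α = 1.39, β = 3.61

For α,β > 1 the Beta mode is (α−1)/(α+β−2). With α+β = 5, the mode is (α−1)/3.
Set (α−1)/3 = 0.13 → α = 1 + 0.13·3 = 1.39.
β = 5 − α = 3.61.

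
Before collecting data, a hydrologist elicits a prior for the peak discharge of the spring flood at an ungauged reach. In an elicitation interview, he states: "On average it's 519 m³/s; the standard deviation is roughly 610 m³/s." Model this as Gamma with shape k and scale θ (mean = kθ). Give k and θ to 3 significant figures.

k ≈ 0.724, θ ≈ 717

For Gamma(k, scale θ): mean = kθ, variance = kθ², so CV = 1/√k.
CV = SD/mean = 610/519 = 1.175, hence k = 1/CV² = 0.724.
Then θ = mean/k = 519/0.724 = 717.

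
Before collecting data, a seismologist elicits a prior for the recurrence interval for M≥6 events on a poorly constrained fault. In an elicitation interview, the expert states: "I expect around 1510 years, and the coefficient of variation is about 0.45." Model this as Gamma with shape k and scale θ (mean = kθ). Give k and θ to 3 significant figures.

k ≈ 4.94, θ ≈ 306

For Gamma(k, scale θ): mean = kθ, variance = kθ², so CV = 1/√k.
CV = 0.45, hence k = 1/CV² = 4.94.
Then θ = mean/k = 1510/4.94 = 306.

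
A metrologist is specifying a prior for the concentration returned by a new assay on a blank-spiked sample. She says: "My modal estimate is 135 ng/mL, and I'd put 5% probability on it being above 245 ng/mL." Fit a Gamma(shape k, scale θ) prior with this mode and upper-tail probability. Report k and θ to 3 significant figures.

k ≈ 8.84, θ ≈ 17.2

Gamma(k,θ) with k>1 has mode (k−1)θ, so θ = 135/(k−1).
Need P(X < 245) = 0.95 with θ tied to k this way. Start at k = 2, θ = 135: P(X<245) ≈ 0.542.
Too low — raise k to concentrate. Iterating converges to k ≈ 8.84.
Then θ = 135/(8.84−1) ≈ 17.2.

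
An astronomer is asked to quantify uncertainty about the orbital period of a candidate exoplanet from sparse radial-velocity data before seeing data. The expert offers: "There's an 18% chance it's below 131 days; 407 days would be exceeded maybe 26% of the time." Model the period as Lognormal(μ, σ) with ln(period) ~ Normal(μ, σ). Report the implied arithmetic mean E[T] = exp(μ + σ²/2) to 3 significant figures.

If T ~ Lognormal(μ,σ) then ln T ~ Normal(μ,σ), so the p-quantile of ln T is μ + z_p·σ.
ln(131) = 4.875 and ln(407) = 6.009; z_{0.18} = -0.9154, z_{0.74} = 0.6433.
σ = (6.009 − 4.875)/(0.6433 − (-0.9154)) = 0.727.
μ = 4.875 − (-0.9154)·0.727 = 5.541.
E[T] = exp(μ + σ²/2) = exp(5.541 + 0.2645) = 332 days.

E[T] ≈ 332 days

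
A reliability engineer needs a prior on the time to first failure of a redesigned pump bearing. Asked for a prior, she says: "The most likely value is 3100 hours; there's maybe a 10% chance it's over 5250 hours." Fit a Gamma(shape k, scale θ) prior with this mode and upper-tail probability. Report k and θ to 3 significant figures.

k ≈ 7.82, θ ≈ 455

Gamma(k,θ) with k>1 has mode (k−1)θ, so θ = 3100/(k−1).
Need P(X < 5250) = 0.9 with θ tied to k this way. Start at k = 2, θ = 3100: P(X<5250) ≈ 0.505.
Too low — raise k to concentrate. Iterating converges to k ≈ 7.82.
Then θ = 3100/(7.82−1) ≈ 455.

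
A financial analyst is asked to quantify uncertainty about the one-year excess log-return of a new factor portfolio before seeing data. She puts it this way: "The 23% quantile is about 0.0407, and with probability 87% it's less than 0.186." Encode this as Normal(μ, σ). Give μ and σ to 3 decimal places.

μ = 0.098, σ = 0.078

The p-quantile of Normal(μ,σ) is μ + z_p·σ, with z_{0.23} = -0.7388 and z_{0.87} = 1.126.
Eliminate σ: μ = (z₂·x₁ − z₁·x₂)/(z₂ − z₁) = (1.126·0.0407 − (-0.7388)·0.186)/1.865 = 0.098.
Then σ = (x₂ − x₁)/(z₂ − z₁) = (0.186 − 0.0407)/1.865 = 0.078.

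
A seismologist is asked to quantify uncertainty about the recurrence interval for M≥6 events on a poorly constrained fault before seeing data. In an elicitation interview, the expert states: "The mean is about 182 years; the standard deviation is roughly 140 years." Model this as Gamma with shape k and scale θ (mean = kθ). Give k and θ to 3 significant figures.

For Gamma(k, scale θ): mean = kθ, variance = kθ², so CV = 1/√k.
CV = SD/mean = 140/182 = 0.7692, hence k = 1/CV² = 1.69.
Then θ = mean/k = 182/1.69 = 108.

k ≈ 1.69, θ ≈ 108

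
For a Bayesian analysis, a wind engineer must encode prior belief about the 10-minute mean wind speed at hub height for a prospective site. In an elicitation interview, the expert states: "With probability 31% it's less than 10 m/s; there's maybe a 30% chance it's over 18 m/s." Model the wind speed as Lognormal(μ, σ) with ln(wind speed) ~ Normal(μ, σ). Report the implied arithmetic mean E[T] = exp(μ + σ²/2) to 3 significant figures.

If T ~ Lognormal(μ,σ) then ln T ~ Normal(μ,σ), so the p-quantile of ln T is μ + z_p·σ.
ln(10) = 2.303 and ln(18) = 2.89; z_{0.31} = -0.4959, z_{0.7} = 0.5244.
σ = (2.89 − 2.303)/(0.5244 − (-0.4959)) = 0.576.
μ = 2.303 − (-0.4959)·0.576 = 2.588.
E[T] = exp(μ + σ²/2) = exp(2.588 + 0.1660) = 15.7 m/s.

E[T] ≈ 15.7 m/s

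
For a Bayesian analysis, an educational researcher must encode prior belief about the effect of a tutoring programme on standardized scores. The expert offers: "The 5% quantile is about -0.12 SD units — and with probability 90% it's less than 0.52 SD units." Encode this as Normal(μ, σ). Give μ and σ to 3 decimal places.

μ = 0.240, σ = 0.219

For Normal(μ,σ), the p-quantile is μ + z_p·σ. Here z_{0.05} = -1.645, z_{0.9} = 1.282.
So -0.12 = μ − 1.645σ and 0.52 = μ + 1.282σ.
Subtracting: σ = (0.52 − -0.12)/(1.282 − (-1.645)) = 0.219.
Then μ = -0.12 − (-1.645)·0.219 = 0.240.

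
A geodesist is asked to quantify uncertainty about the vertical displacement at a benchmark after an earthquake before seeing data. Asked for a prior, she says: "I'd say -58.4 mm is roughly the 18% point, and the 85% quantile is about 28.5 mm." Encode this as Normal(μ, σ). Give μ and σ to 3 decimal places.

For Normal(μ,σ), the p-quantile is μ + z_p·σ. Here z_{0.18} = -0.9154, z_{0.85} = 1.036.
So -58.4 = μ − 0.9154σ and 28.5 = μ + 1.036σ.
Subtracting: σ = (28.5 − -58.4)/(1.036 − (-0.9154)) = 44.523.
Then μ = -58.4 − (-0.9154)·44.523 = -17.645.

μ = -17.645, σ = 44.523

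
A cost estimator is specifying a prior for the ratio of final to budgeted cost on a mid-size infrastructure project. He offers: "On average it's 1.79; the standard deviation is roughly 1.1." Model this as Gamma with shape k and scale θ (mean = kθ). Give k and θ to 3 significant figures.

k ≈ 2.65, θ ≈ 0.676

For Gamma(k, scale θ): mean = kθ, variance = kθ², so CV = 1/√k.
CV = SD/mean = 1.1/1.79 = 0.6145, hence k = 1/CV² = 2.65.
Then θ = mean/k = 1.79/2.65 = 0.676.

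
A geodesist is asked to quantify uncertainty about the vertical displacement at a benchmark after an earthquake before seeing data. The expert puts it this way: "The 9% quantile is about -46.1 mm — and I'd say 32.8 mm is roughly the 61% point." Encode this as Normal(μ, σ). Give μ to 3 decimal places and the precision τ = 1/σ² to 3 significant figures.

μ = 19.197, τ = 0.000422

The p-quantile of Normal(μ,σ) is μ + z_p·σ, with z_{0.09} = -1.341 and z_{0.61} = 0.2793.
Eliminate σ: μ = (z₂·x₁ − z₁·x₂)/(z₂ − z₁) = (0.2793·-46.1 − (-1.341)·32.8)/1.62 = 19.197.
Then σ = (x₂ − x₁)/(z₂ − z₁) = (32.8 − -46.1)/1.62 = 48.701.
Precision τ = 1/σ² = 1/48.7² = 0.000422.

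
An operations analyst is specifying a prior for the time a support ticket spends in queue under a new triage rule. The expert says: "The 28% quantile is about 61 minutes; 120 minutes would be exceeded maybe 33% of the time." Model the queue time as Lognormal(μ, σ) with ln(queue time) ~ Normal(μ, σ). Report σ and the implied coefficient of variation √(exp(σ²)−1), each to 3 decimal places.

σ ≈ 0.662, CV ≈ 0.741

If T ~ Lognormal(μ,σ) then ln T ~ Normal(μ,σ), so the p-quantile of ln T is μ + z_p·σ.
ln(61) = 4.111 and ln(120) = 4.787; z_{0.28} = -0.5828, z_{0.67} = 0.4399.
σ = (4.787 − 4.111)/(0.4399 − (-0.5828)) = 0.662.
μ = 4.111 − (-0.5828)·0.662 = 4.496.
CV = √(exp(σ²)−1) = √(exp(0.4377)−1) = 0.741.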